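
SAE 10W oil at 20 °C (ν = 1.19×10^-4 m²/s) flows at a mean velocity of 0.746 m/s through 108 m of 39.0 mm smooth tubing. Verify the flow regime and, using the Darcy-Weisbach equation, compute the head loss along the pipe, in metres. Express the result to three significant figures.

h_f ≈ 20.6 m

Re = VD/ν = 0.746·0.03900/1.19×10^-4 = 244 → laminar (Re < 2300)
f = 64/Re = 0.2618
h_f = f(L/D)V²/(2g) = 0.2618·(108/0.03900)·0.746²/(2·9.81) = 20.56 m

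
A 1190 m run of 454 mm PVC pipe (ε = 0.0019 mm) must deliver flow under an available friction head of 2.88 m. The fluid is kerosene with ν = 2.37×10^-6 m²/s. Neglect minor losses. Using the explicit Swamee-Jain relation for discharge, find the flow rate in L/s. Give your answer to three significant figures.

Q ≈ 192 L/s

Swamee-Jain (Type II): Q = -0.965·√(gD⁵h_f/L)·ln[ε/(3.7D) + √(3.17ν²L/(gD³h_f))]
√(gD⁵h_f/L) = √(9.81·0.454⁵·2.88/1190) = 0.02140
ε/(3.7D) = 1.13×10^-6; √(3.17ν²L/(gD³h_f)) = 8.95×10^-5
Q = -0.965·0.02140·ln(9.065×10^-5) = 0.1922 m³/s
Check: V = 1.19 m/s, Re = 2.27×10^5, f = 0.01519, h_f = 2.86 m ≈ 2.88 m ✓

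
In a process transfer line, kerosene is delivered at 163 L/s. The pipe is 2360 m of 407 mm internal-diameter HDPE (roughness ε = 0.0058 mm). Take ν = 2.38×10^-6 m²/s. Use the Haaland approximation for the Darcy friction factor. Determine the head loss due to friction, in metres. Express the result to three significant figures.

V = 4Q/(πD²) = 4·0.163/(π·0.407²) = 1.253 m/s
Re = VD/ν = 1.253·0.407/2.38×10^-6 = 2.14×10^5 → turbulent
ε/D = 0.0058/407 = 1.43×10^-5
Haaland: f = 0.01538
h_f = f(L/D)V²/(2g) = 0.01538·(2360/0.407)·1.253²/(2·9.81) = 7.137 m

h_f ≈ 7.14 m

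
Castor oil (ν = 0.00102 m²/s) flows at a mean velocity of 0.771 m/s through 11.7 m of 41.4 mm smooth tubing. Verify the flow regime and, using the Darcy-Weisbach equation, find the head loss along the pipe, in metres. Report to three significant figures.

h_f ≈ 17.5 m

Re = VD/ν = 0.771·0.04140/0.00102 = 31.3 → laminar (Re < 2300)
f = 64/Re = 2.045
h_f = f(L/D)V²/(2g) = 2.045·(11.7/0.04140)·0.771²/(2·9.81) = 17.51 m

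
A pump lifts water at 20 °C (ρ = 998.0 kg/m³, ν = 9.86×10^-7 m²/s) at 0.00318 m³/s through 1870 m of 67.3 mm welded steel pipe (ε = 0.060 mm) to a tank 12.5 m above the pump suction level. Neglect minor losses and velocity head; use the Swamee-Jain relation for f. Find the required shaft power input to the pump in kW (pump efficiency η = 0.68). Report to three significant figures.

V = 4Q/(πD²) = 0.8939 m/s; Re = 6.10×10^4; ε/D = 8.92×10^-4; f = 0.02323
h_f = f(L/D)V²/2g = 26.29 m
Total head H = z + h_f = 12.5 + 26.29 = 38.79 m
P_hyd = ρgQH = 998.0·9.81·0.00318·38.79 = 1.208 kW
P_shaft = P_hyd/η = 1.208/0.68 = 1.776 kW

P_shaft ≈ 1.78 kW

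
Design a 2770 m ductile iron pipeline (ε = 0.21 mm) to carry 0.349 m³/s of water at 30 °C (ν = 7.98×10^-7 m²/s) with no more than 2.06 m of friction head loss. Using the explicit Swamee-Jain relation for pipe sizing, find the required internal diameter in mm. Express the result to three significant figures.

D ≈ 746 mm

Swamee-Jain (Type III): D = 0.66·[ε^1.25·(LQ²/(gh_f))^4.75 + ν·Q^9.4·(L/(gh_f))^5.2]^0.04
LQ²/(gh_f) = 16.70; L/(gh_f) = 137.1
Term 1 = ε^1.25·(…)^4.75 = 16.2; Term 2 = ν·Q^9.4·(…)^5.2 = 5.21
D = 0.66·(16.2 + 5.21)^0.04 = 0.7461 m = 746 mm
Check: V = 0.798 m/s, Re = 7.46×10^5, f = 0.01582, h_f = 1.91 m ≈ 2.06 m ✓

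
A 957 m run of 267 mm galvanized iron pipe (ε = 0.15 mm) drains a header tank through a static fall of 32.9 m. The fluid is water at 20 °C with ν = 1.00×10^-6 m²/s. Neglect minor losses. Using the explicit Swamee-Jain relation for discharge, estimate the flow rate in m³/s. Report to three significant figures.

Swamee-Jain (Type II): Q = -0.965·√(gD⁵h_f/L)·ln[ε/(3.7D) + √(3.17ν²L/(gD³h_f))]
√(gD⁵h_f/L) = √(9.81·0.267⁵·32.9/957) = 0.02139
ε/(3.7D) = 1.52×10^-4; √(3.17ν²L/(gD³h_f)) = 2.22×10^-5
Q = -0.965·0.02139·ln(1.741×10^-4) = 0.1787 m³/s
Check: V = 3.19 m/s, Re = 8.52×10^5, f = 0.01779, h_f = 33.1 m ≈ 32.9 m ✓

Q ≈ 0.179 m³/s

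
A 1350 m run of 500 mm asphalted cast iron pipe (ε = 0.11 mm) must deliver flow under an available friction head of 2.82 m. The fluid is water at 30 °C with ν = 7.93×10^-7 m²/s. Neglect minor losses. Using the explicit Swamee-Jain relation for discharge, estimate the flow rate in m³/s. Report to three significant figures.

Q ≈ 0.228 m³/s

Swamee-Jain (Type II): Q = -0.965·√(gD⁵h_f/L)·ln[ε/(3.7D) + √(3.17ν²L/(gD³h_f))]
√(gD⁵h_f/L) = √(9.81·0.500⁵·2.82/1350) = 0.02531
ε/(3.7D) = 5.95×10^-5; √(3.17ν²L/(gD³h_f)) = 2.79×10^-5
Q = -0.965·0.02531·ln(8.736×10^-5) = 0.2282 m³/s
Check: V = 1.16 m/s, Re = 7.33×10^5, f = 0.01526, h_f = 2.84 m ≈ 2.82 m ✓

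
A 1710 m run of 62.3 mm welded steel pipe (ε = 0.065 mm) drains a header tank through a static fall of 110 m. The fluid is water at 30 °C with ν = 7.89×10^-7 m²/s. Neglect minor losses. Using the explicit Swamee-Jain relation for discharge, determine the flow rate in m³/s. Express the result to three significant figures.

Q ≈ 0.00582 m³/s

Swamee-Jain (Type II): Q = -0.965·√(gD⁵h_f/L)·ln[ε/(3.7D) + √(3.17ν²L/(gD³h_f))]
√(gD⁵h_f/L) = √(9.81·0.0623⁵·110/1710) = 7.696×10^-4
ε/(3.7D) = 2.82×10^-4; √(3.17ν²L/(gD³h_f)) = 1.14×10^-4
Q = -0.965·7.696×10^-4·ln(3.957×10^-4) = 0.005818 m³/s
Check: V = 1.91 m/s, Re = 1.51×10^5, f = 0.02176, h_f = 111 m ≈ 110 m ✓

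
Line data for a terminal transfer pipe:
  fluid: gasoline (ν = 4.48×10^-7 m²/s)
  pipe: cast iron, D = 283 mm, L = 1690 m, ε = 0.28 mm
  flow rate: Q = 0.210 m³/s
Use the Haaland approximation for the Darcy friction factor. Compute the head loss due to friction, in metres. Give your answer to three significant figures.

V = 4Q/(πD²) = 4·0.210/(π·0.283²) = 3.339 m/s
Re = VD/ν = 3.339·0.283/4.48×10^-7 = 2.11×10^6 → turbulent
ε/D = 0.28/283 = 9.89×10^-4
Haaland: f = 0.01975
h_f = f(L/D)V²/(2g) = 0.01975·(1690/0.283)·3.339²/(2·9.81) = 67.01 m

h_f ≈ 67.0 m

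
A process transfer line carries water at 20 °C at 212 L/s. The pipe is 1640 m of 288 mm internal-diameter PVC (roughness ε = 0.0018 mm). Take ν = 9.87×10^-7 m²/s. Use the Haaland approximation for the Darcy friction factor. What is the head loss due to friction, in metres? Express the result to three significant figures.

h_f ≈ 36.2 m

V = 4Q/(πD²) = 4·0.212/(π·0.288²) = 3.254 m/s
Re = VD/ν = 3.254·0.288/9.87×10^-7 = 9.50×10^5 → turbulent
ε/D = 0.0018/288 = 6.25×10^-6
Haaland: f = 0.01179
h_f = f(L/D)V²/(2g) = 0.01179·(1640/0.288)·3.254²/(2·9.81) = 36.25 m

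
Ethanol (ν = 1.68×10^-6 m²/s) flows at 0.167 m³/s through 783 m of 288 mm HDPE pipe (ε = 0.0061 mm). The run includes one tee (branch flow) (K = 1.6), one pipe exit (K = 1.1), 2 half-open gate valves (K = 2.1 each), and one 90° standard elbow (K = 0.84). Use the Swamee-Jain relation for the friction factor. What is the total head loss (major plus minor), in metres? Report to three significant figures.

H_L ≈ 15.1 m

V = 4Q/(πD²) = 2.564 m/s; V²/2g = 0.3350 m
Re = 4.39×10^5, ε/D = 2.12×10^-5 → f = 0.01371 (Swamee-Jain)
Major: h_f = f(L/D)·V²/2g = 0.01371·2719·0.3350 = 12.48 m
Minor: ΣK = 7.74; h_m = ΣK·V²/2g = 2.593 m
Total H_L = 12.48 + 2.593 = 15.07 m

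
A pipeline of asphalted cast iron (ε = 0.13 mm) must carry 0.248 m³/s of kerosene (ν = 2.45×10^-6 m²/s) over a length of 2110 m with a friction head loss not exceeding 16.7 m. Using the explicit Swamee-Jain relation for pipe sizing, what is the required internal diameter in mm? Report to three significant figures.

Swamee-Jain (Type III): D = 0.66·[ε^1.25·(LQ²/(gh_f))^4.75 + ν·Q^9.4·(L/(gh_f))^5.2]^0.04
LQ²/(gh_f) = 0.7921; L/(gh_f) = 12.88
Term 1 = ε^1.25·(…)^4.75 = 4.59×10^-6; Term 2 = ν·Q^9.4·(…)^5.2 = 2.94×10^-6
D = 0.66·(4.59×10^-6 + 2.94×10^-6)^0.04 = 0.4117 m = 412 mm
Check: V = 1.86 m/s, Re = 3.13×10^5, f = 0.01711, h_f = 15.5 m ≈ 16.7 m ✓

D ≈ 412 mm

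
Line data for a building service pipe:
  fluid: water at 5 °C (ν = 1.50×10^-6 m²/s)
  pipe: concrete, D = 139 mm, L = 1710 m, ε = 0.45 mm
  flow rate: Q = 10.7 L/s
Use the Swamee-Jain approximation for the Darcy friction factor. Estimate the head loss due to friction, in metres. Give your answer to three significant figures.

h_f ≈ 9.00 m

V = 4Q/(πD²) = 4·0.0107/(π·0.139²) = 0.7051 m/s
Re = VD/ν = 0.7051·0.139/1.50×10^-6 = 6.53×10^4 → turbulent
ε/D = 0.45/139 = 0.00324
Swamee-Jain: f = 0.02887
h_f = f(L/D)V²/(2g) = 0.02887·(1710/0.139)·0.7051²/(2·9.81) = 9.001 m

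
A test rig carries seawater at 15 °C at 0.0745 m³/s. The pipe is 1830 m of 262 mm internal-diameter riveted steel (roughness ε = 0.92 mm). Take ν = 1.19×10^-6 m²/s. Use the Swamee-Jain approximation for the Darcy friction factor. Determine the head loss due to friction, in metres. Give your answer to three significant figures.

h_f ≈ 19.0 m

V = 4Q/(πD²) = 4·0.0745/(π·0.262²) = 1.382 m/s
Re = VD/ν = 1.382·0.262/1.19×10^-6 = 3.04×10^5 → turbulent
ε/D = 0.92/262 = 0.00351
Swamee-Jain: f = 0.02790
h_f = f(L/D)V²/(2g) = 0.02790·(1830/0.262)·1.382²/(2·9.81) = 18.97 m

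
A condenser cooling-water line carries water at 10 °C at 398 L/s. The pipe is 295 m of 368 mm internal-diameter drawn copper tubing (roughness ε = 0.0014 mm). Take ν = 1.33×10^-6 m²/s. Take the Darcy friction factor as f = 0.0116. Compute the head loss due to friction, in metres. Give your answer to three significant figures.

h_f ≈ 6.64 m

V = 4Q/(πD²) = 4·0.398/(π·0.368²) = 3.742 m/s
h_f = f(L/D)V²/(2g) = 0.01160·(295/0.368)·3.742²/(2·9.81) = 6.636 m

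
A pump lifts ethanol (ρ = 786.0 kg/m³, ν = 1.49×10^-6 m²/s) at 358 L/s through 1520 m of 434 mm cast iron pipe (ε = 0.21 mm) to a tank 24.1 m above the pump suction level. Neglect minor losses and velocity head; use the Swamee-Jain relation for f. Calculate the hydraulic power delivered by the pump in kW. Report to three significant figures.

V = 4Q/(πD²) = 2.420 m/s; Re = 7.05×10^5; ε/D = 4.84×10^-4; f = 0.01740
h_f = f(L/D)V²/2g = 18.19 m
Total head H = z + h_f = 24.1 + 18.19 = 42.29 m
P_hyd = ρgQH = 786.0·9.81·0.358·42.29 = 116.7 kW

P_hyd ≈ 117 kW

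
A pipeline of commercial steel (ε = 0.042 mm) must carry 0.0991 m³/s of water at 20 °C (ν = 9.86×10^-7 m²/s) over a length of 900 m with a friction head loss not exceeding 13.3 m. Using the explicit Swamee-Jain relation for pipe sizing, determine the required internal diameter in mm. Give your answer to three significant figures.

Swamee-Jain (Type III): D = 0.66·[ε^1.25·(LQ²/(gh_f))^4.75 + ν·Q^9.4·(L/(gh_f))^5.2]^0.04
LQ²/(gh_f) = 0.06774; L/(gh_f) = 6.898
Term 1 = ε^1.25·(…)^4.75 = 9.46×10^-12; Term 2 = ν·Q^9.4·(…)^5.2 = 8.29×10^-12
D = 0.66·(9.46×10^-12 + 8.29×10^-12)^0.04 = 0.2452 m = 245 mm
Check: V = 2.10 m/s, Re = 5.22×10^5, f = 0.01518, h_f = 12.5 m ≈ 13.3 m ✓

D ≈ 245 mm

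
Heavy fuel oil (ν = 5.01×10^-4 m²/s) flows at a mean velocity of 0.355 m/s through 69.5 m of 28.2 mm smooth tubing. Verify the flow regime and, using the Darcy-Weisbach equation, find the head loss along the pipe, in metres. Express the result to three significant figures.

Re = VD/ν = 0.355·0.02820/5.01×10^-4 = 20.0 → laminar (Re < 2300)
f = 64/Re = 3.203
h_f = f(L/D)V²/(2g) = 3.203·(69.5/0.02820)·0.355²/(2·9.81) = 50.70 m

h_f ≈ 50.7 m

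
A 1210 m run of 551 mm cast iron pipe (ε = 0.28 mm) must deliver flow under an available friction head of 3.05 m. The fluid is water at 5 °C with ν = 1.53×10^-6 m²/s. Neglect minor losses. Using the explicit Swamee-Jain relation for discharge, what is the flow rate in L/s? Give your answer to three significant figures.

Q ≈ 295 L/s

Swamee-Jain (Type II): Q = -0.965·√(gD⁵h_f/L)·ln[ε/(3.7D) + √(3.17ν²L/(gD³h_f))]
√(gD⁵h_f/L) = √(9.81·0.551⁵·3.05/1210) = 0.03544
ε/(3.7D) = 1.37×10^-4; √(3.17ν²L/(gD³h_f)) = 4.24×10^-5
Q = -0.965·0.03544·ln(1.797×10^-4) = 0.2949 m³/s
Check: V = 1.24 m/s, Re = 4.45×10^5, f = 0.01793, h_f = 3.07 m ≈ 3.05 m ✓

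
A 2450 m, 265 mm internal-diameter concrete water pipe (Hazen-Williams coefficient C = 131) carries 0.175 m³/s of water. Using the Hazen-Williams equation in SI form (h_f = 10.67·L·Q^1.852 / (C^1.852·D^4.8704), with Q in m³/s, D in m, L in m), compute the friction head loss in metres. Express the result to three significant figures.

h_f ≈ 80.0 m

h_f = 10.67·2450·0.175^1.852 / (131^1.852·0.265^4.8704) = 80.03 m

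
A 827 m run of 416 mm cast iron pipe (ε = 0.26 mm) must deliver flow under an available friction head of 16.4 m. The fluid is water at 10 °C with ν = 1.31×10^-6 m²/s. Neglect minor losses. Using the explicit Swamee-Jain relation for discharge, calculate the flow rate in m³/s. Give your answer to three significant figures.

Q ≈ 0.407 m³/s

Swamee-Jain (Type II): Q = -0.965·√(gD⁵h_f/L)·ln[ε/(3.7D) + √(3.17ν²L/(gD³h_f))]
√(gD⁵h_f/L) = √(9.81·0.416⁵·16.4/827) = 0.04923
ε/(3.7D) = 1.69×10^-4; √(3.17ν²L/(gD³h_f)) = 1.97×10^-5
Q = -0.965·0.04923·ln(1.886×10^-4) = 0.4074 m³/s
Check: V = 3.00 m/s, Re = 9.52×10^5, f = 0.01812, h_f = 16.5 m ≈ 16.4 m ✓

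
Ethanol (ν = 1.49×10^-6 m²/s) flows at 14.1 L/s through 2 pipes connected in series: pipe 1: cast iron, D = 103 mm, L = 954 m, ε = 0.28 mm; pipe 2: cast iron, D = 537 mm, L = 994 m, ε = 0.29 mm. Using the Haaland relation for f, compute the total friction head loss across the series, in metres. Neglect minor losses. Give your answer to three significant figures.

H ≈ 35.9 m

Pipe 1: V = 1.692 m/s, Re = 1.17×10^5, ε/D = 0.00272, f = 0.02658, h_1 = f(L/D)V²/2g = 35.93 m
Pipe 2: V = 0.06226 m/s, Re = 2.24×10^4, ε/D = 5.40×10^-4, f = 0.02608, h_2 = f(L/D)V²/2g = 0.009535 m
Series → Q common, losses add: H = Σh = 35.94 m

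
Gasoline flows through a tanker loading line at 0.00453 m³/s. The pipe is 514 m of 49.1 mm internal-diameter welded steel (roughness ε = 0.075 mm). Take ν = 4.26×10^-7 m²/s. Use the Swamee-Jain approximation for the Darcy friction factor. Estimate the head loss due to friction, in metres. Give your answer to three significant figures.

h_f ≈ 69.5 m

V = 4Q/(πD²) = 4·0.00453/(π·0.0491²) = 2.392 m/s
Re = VD/ν = 2.392·0.0491/4.26×10^-7 = 2.76×10^5 → turbulent
ε/D = 0.075/49.1 = 0.00153
Swamee-Jain: f = 0.02277
h_f = f(L/D)V²/(2g) = 0.02277·(514/0.0491)·2.392²/(2·9.81) = 69.53 m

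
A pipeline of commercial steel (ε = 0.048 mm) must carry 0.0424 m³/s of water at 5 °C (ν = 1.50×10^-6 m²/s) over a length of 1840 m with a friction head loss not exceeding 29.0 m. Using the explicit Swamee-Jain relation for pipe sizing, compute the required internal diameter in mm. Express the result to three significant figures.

D ≈ 178 mm

Swamee-Jain (Type III): D = 0.66·[ε^1.25·(LQ²/(gh_f))^4.75 + ν·Q^9.4·(L/(gh_f))^5.2]^0.04
LQ²/(gh_f) = 0.01163; L/(gh_f) = 6.468
Term 1 = ε^1.25·(…)^4.75 = 2.59×10^-15; Term 2 = ν·Q^9.4·(…)^5.2 = 3.08×10^-15
D = 0.66·(2.59×10^-15 + 3.08×10^-15)^0.04 = 0.1777 m = 178 mm
Check: V = 1.71 m/s, Re = 2.03×10^5, f = 0.01757, h_f = 27.1 m ≈ 29.0 m ✓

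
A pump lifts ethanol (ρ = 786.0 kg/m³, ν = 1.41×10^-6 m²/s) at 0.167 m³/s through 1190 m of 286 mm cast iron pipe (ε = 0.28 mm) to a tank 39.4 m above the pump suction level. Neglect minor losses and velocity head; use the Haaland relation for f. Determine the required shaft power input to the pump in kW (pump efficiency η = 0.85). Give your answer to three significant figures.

V = 4Q/(πD²) = 2.600 m/s; Re = 5.27×10^5; ε/D = 9.79×10^-4; f = 0.02008
h_f = f(L/D)V²/2g = 28.77 m
Total head H = z + h_f = 39.4 + 28.77 = 68.17 m
P_hyd = ρgQH = 786.0·9.81·0.167·68.17 = 87.78 kW
P_shaft = P_hyd/η = 87.78/0.85 = 103.3 kW

P_shaft ≈ 103 kW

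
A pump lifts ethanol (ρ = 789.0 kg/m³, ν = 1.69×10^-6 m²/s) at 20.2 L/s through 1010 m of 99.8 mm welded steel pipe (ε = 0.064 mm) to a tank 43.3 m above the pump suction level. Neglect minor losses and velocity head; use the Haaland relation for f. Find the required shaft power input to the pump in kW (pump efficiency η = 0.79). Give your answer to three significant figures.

V = 4Q/(πD²) = 2.582 m/s; Re = 1.52×10^5; ε/D = 6.41×10^-4; f = 0.01978
h_f = f(L/D)V²/2g = 68.02 m
Total head H = z + h_f = 43.3 + 68.02 = 111.3 m
P_hyd = ρgQH = 789.0·9.81·0.0202·111.3 = 17.41 kW
P_shaft = P_hyd/η = 17.41/0.79 = 22.03 kW

P_shaft ≈ 22.0 kW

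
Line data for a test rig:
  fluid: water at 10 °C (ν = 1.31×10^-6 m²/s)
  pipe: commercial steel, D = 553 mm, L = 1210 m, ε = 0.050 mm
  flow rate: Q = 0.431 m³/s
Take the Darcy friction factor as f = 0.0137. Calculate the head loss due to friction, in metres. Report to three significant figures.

V = 4Q/(πD²) = 4·0.431/(π·0.553²) = 1.794 m/s
h_f = f(L/D)V²/(2g) = 0.01370·(1210/0.553)·1.794²/(2·9.81) = 4.920 m

h_f ≈ 4.92 m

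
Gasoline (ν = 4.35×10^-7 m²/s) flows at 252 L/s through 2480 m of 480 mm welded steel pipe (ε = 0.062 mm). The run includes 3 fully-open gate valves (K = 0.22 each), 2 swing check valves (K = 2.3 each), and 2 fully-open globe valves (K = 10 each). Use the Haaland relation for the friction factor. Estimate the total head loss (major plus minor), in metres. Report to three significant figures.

H_L ≈ 9.33 m

V = 4Q/(πD²) = 1.393 m/s; V²/2g = 0.09885 m
Re = 1.54×10^6, ε/D = 1.29×10^-4 → f = 0.01339 (Haaland)
Major: h_f = f(L/D)·V²/2g = 0.01339·5167·0.09885 = 6.836 m
Minor: ΣK = 25.3; h_m = ΣK·V²/2g = 2.497 m
Total H_L = 6.836 + 2.497 = 9.333 m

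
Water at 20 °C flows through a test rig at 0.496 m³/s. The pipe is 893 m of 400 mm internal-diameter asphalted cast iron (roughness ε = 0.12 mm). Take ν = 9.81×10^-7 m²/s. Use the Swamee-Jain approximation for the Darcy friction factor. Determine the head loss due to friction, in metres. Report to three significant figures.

V = 4Q/(πD²) = 4·0.496/(π·0.400²) = 3.947 m/s
Re = VD/ν = 3.947·0.400/9.81×10^-7 = 1.61×10^6 → turbulent
ε/D = 0.12/400 = 3.00×10^-4
Swamee-Jain: f = 0.01549
h_f = f(L/D)V²/(2g) = 0.01549·(893/0.400)·3.947²/(2·9.81) = 27.45 m

h_f ≈ 27.5 m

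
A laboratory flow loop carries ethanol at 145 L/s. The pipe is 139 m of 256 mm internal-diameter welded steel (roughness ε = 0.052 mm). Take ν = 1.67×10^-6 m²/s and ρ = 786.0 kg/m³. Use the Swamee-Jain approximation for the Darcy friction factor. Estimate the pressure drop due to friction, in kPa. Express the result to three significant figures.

V = 4Q/(πD²) = 4·0.145/(π·0.256²) = 2.817 m/s
Re = VD/ν = 2.817·0.256/1.67×10^-6 = 4.32×10^5 → turbulent
ε/D = 0.052/256 = 2.03×10^-4
Swamee-Jain: f = 0.01574
h_f = f(L/D)V²/(2g) = 0.01574·(139/0.256)·2.817²/(2·9.81) = 3.458 m
Δp = ρg·h_f = 786.0·9.81·3.458 = 26.66 kPa

Δp ≈ 26.7 kPa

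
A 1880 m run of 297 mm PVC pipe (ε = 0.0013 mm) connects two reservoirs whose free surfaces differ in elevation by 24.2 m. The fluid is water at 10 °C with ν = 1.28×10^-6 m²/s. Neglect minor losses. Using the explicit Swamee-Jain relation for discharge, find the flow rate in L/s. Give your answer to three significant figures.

Q ≈ 167 L/s

Swamee-Jain (Type II): Q = -0.965·√(gD⁵h_f/L)·ln[ε/(3.7D) + √(3.17ν²L/(gD³h_f))]
√(gD⁵h_f/L) = √(9.81·0.297⁵·24.2/1880) = 0.01708
ε/(3.7D) = 1.18×10^-6; √(3.17ν²L/(gD³h_f)) = 3.96×10^-5
Q = -0.965·0.01708·ln(4.081×10^-5) = 0.1666 m³/s
Check: V = 2.40 m/s, Re = 5.58×10^5, f = 0.01291, h_f = 24.1 m ≈ 24.2 m ✓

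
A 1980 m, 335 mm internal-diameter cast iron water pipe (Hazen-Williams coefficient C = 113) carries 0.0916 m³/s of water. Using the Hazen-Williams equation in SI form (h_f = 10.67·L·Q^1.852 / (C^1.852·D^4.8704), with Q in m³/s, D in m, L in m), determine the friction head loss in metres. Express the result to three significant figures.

h_f ≈ 8.19 m

h_f = 10.67·1980·0.0916^1.852 / (113^1.852·0.335^4.8704) = 8.188 m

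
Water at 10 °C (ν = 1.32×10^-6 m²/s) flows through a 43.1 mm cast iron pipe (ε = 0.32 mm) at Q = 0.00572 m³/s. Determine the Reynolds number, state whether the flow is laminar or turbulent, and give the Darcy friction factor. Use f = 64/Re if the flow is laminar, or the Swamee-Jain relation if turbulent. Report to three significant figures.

Re ≈ 1.28×10^5; turbulent; f ≈ 0.0351

V = 4Q/(πD²) = 3.921 m/s
Re = VD/ν = 3.921·0.0431/1.32×10^-6 = 1.28×10^5
Re > 4000 → turbulent; ε/D = 0.00742
Swamee-Jain: f = 0.03514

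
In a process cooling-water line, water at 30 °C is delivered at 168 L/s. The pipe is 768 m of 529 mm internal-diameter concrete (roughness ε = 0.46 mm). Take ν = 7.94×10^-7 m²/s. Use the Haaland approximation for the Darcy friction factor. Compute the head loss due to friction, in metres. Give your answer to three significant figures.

h_f ≈ 0.847 m

V = 4Q/(πD²) = 4·0.168/(π·0.529²) = 0.7644 m/s
Re = VD/ν = 0.7644·0.529/7.94×10^-7 = 5.09×10^5 → turbulent
ε/D = 0.46/529 = 8.70×10^-4
Haaland: f = 0.01959
h_f = f(L/D)V²/(2g) = 0.01959·(768/0.529)·0.7644²/(2·9.81) = 0.8469 m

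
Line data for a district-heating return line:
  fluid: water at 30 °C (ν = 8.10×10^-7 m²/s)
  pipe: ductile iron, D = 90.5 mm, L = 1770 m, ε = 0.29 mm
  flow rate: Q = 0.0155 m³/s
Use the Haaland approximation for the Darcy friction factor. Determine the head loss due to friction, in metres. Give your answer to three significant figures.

h_f ≈ 157 m

V = 4Q/(πD²) = 4·0.0155/(π·0.0905²) = 2.410 m/s
Re = VD/ν = 2.410·0.0905/8.10×10^-7 = 2.69×10^5 → turbulent
ε/D = 0.29/90.5 = 0.00320
Haaland: f = 0.02714
h_f = f(L/D)V²/(2g) = 0.02714·(1770/0.0905)·2.410²/(2·9.81) = 157.1 m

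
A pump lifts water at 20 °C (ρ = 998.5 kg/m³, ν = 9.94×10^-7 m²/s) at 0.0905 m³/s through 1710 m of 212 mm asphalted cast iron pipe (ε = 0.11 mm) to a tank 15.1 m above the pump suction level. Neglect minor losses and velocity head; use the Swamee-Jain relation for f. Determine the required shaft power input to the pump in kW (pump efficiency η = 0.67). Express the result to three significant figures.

V = 4Q/(πD²) = 2.564 m/s; Re = 5.47×10^5; ε/D = 5.19×10^-4; f = 0.01782
h_f = f(L/D)V²/2g = 48.15 m
Total head H = z + h_f = 15.1 + 48.15 = 63.25 m
P_hyd = ρgQH = 998.5·9.81·0.0905·63.25 = 56.07 kW
P_shaft = P_hyd/η = 56.07/0.67 = 83.69 kW

P_shaft ≈ 83.7 kW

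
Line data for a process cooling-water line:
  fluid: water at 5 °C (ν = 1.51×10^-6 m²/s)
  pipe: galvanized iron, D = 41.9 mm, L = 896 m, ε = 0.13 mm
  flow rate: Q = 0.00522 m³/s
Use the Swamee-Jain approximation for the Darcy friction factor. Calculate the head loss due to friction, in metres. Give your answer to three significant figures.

V = 4Q/(πD²) = 4·0.00522/(π·0.0419²) = 3.786 m/s
Re = VD/ν = 3.786·0.0419/1.51×10^-6 = 1.05×10^5 → turbulent
ε/D = 0.13/41.9 = 0.00310
Swamee-Jain: f = 0.02788
h_f = f(L/D)V²/(2g) = 0.02788·(896/0.0419)·3.786²/(2·9.81) = 435.4 m

h_f ≈ 435 m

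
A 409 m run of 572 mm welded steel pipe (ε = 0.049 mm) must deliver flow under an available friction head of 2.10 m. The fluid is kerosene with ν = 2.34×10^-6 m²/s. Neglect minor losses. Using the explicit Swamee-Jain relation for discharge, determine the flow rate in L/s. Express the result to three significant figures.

Q ≈ 516 L/s

Swamee-Jain (Type II): Q = -0.965·√(gD⁵h_f/L)·ln[ε/(3.7D) + √(3.17ν²L/(gD³h_f))]
√(gD⁵h_f/L) = √(9.81·0.572⁵·2.10/409) = 0.05554
ε/(3.7D) = 2.32×10^-5; √(3.17ν²L/(gD³h_f)) = 4.29×10^-5
Q = -0.965·0.05554·ln(6.606×10^-5) = 0.5158 m³/s
Check: V = 2.01 m/s, Re = 4.91×10^5, f = 0.01433, h_f = 2.10 m ≈ 2.10 m ✓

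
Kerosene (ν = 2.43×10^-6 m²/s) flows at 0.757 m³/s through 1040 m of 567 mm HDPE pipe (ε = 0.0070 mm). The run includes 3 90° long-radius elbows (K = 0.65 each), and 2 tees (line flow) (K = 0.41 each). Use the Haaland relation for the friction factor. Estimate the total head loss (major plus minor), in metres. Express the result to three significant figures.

V = 4Q/(πD²) = 2.998 m/s; V²/2g = 0.4581 m
Re = 7.00×10^5, ε/D = 1.23×10^-5 → f = 0.01249 (Haaland)
Major: h_f = f(L/D)·V²/2g = 0.01249·1834·0.4581 = 10.50 m
Minor: ΣK = 2.77; h_m = ΣK·V²/2g = 1.269 m
Total H_L = 10.50 + 1.269 = 11.77 m

H_L ≈ 11.8 m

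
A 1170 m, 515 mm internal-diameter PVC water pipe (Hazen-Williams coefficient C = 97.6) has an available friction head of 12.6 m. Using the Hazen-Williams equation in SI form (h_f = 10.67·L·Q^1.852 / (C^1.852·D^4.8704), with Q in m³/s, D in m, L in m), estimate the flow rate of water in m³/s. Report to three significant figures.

Rearranging: Q = [h_f·C^1.852·D^4.8704 / (10.67·L)]^(1/1.852)
Q = [12.6·97.6^1.852·0.515^4.8704 / (10.67·1170)]^0.540 = 0.4110 m³/s

Q ≈ 0.411 m³/s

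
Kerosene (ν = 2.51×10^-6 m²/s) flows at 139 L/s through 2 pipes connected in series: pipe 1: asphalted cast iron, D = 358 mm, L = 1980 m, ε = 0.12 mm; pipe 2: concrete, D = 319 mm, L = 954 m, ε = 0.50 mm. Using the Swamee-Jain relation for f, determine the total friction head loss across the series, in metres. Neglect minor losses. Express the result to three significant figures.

Pipe 1: V = 1.381 m/s, Re = 1.97×10^5, ε/D = 3.35×10^-4, f = 0.01804, h_1 = f(L/D)V²/2g = 9.695 m
Pipe 2: V = 1.739 m/s, Re = 2.21×10^5, ε/D = 0.00157, f = 0.02309, h_2 = f(L/D)V²/2g = 10.65 m
Series → Q common, losses add: H = Σh = 20.34 m

H ≈ 20.3 m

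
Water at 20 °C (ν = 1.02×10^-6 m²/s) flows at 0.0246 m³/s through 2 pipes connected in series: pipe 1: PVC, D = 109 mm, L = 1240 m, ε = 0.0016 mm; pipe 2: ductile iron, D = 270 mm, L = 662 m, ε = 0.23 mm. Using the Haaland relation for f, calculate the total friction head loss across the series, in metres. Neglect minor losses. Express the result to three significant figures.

Pipe 1: V = 2.636 m/s, Re = 2.82×10^5, ε/D = 1.47×10^-5, f = 0.01463, h_1 = f(L/D)V²/2g = 58.95 m
Pipe 2: V = 0.4297 m/s, Re = 1.14×10^5, ε/D = 8.52×10^-4, f = 0.02118, h_2 = f(L/D)V²/2g = 0.4886 m
Series → Q common, losses add: H = Σh = 59.44 m

H ≈ 59.4 m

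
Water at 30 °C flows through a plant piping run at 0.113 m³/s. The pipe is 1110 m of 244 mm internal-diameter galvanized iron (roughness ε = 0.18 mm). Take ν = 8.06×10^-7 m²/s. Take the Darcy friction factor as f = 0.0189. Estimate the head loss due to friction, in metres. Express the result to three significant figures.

V = 4Q/(πD²) = 4·0.113/(π·0.244²) = 2.417 m/s
h_f = f(L/D)V²/(2g) = 0.01890·(1110/0.244)·2.417²/(2·9.81) = 25.59 m

h_f ≈ 25.6 m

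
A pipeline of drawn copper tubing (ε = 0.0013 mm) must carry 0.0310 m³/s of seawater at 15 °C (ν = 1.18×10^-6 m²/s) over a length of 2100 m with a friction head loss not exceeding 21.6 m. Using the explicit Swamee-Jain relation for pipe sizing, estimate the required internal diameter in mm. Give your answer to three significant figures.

Swamee-Jain (Type III): D = 0.66·[ε^1.25·(LQ²/(gh_f))^4.75 + ν·Q^9.4·(L/(gh_f))^5.2]^0.04
LQ²/(gh_f) = 0.009524; L/(gh_f) = 9.911
Term 1 = ε^1.25·(…)^4.75 = 1.10×10^-17; Term 2 = ν·Q^9.4·(…)^5.2 = 1.18×10^-15
D = 0.66·(1.10×10^-17 + 1.18×10^-15)^0.04 = 0.1669 m = 167 mm
Check: V = 1.42 m/s, Re = 2.00×10^5, f = 0.01560, h_f = 20.1 m ≈ 21.6 m ✓

D ≈ 167 mm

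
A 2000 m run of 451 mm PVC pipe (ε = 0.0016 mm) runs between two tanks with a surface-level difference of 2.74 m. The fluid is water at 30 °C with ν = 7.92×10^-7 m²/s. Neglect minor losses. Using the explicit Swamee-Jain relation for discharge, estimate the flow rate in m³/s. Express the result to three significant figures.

Q ≈ 0.154 m³/s

Swamee-Jain (Type II): Q = -0.965·√(gD⁵h_f/L)·ln[ε/(3.7D) + √(3.17ν²L/(gD³h_f))]
√(gD⁵h_f/L) = √(9.81·0.451⁵·2.74/2000) = 0.01584
ε/(3.7D) = 9.59×10^-7; √(3.17ν²L/(gD³h_f)) = 4.02×10^-5
Q = -0.965·0.01584·ln(4.112×10^-5) = 0.1543 m³/s
Check: V = 0.966 m/s, Re = 5.50×10^5, f = 0.01293, h_f = 2.73 m ≈ 2.74 m ✓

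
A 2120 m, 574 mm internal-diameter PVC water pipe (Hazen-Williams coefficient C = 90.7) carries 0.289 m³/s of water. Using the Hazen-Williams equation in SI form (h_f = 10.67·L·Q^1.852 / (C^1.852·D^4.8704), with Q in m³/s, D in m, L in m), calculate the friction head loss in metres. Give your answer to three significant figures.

h_f = 10.67·2120·0.289^1.852 / (90.7^1.852·0.574^4.8704) = 8.031 m

h_f ≈ 8.03 m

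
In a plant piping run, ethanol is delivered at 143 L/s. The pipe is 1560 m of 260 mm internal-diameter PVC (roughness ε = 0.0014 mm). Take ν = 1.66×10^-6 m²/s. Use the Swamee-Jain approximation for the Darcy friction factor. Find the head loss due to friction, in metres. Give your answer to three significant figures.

V = 4Q/(πD²) = 4·0.143/(π·0.260²) = 2.693 m/s
Re = VD/ν = 2.693·0.260/1.66×10^-6 = 4.22×10^5 → turbulent
ε/D = 0.0014/260 = 5.38×10^-6
Swamee-Jain: f = 0.01358
h_f = f(L/D)V²/(2g) = 0.01358·(1560/0.260)·2.693²/(2·9.81) = 30.12 m

h_f ≈ 30.1 m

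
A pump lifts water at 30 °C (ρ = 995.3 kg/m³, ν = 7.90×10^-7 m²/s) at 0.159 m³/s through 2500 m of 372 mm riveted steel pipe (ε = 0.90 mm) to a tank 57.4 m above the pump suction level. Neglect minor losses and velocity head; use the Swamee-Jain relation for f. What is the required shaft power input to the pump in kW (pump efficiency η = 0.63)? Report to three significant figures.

P_shaft ≈ 187 kW

V = 4Q/(πD²) = 1.463 m/s; Re = 6.89×10^5; ε/D = 0.00242; f = 0.02498
h_f = f(L/D)V²/2g = 18.31 m
Total head H = z + h_f = 57.4 + 18.31 = 75.71 m
P_hyd = ρgQH = 995.3·9.81·0.159·75.71 = 117.5 kW
P_shaft = P_hyd/η = 117.5/0.63 = 186.6 kW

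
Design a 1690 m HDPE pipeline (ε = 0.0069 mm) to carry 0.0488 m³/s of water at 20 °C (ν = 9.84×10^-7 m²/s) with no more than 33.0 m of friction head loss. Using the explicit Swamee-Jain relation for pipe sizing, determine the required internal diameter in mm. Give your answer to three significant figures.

Swamee-Jain (Type III): D = 0.66·[ε^1.25·(LQ²/(gh_f))^4.75 + ν·Q^9.4·(L/(gh_f))^5.2]^0.04
LQ²/(gh_f) = 0.01243; L/(gh_f) = 5.220
Term 1 = ε^1.25·(…)^4.75 = 3.15×10^-16; Term 2 = ν·Q^9.4·(…)^5.2 = 2.49×10^-15
D = 0.66·(3.15×10^-16 + 2.49×10^-15)^0.04 = 0.1728 m = 173 mm
Check: V = 2.08 m/s, Re = 3.65×10^5, f = 0.01436, h_f = 31.0 m ≈ 33.0 m ✓

D ≈ 173 mm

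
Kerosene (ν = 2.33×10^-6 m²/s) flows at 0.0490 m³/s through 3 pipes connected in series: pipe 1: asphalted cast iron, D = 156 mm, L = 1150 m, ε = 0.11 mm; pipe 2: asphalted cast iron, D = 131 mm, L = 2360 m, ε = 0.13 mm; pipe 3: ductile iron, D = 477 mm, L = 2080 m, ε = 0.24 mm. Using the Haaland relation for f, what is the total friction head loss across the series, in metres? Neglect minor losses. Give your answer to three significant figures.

Pipe 1: V = 2.564 m/s, Re = 1.72×10^5, ε/D = 7.05×10^-4, f = 0.01987, h_1 = f(L/D)V²/2g = 49.06 m
Pipe 2: V = 3.635 m/s, Re = 2.04×10^5, ε/D = 9.92×10^-4, f = 0.02086, h_2 = f(L/D)V²/2g = 253.1 m
Pipe 3: V = 0.2742 m/s, Re = 5.61×10^4, ε/D = 5.03×10^-4, f = 0.02184, h_3 = f(L/D)V²/2g = 0.3649 m
Series → Q common, losses add: H = Σh = 302.5 m

H ≈ 303 m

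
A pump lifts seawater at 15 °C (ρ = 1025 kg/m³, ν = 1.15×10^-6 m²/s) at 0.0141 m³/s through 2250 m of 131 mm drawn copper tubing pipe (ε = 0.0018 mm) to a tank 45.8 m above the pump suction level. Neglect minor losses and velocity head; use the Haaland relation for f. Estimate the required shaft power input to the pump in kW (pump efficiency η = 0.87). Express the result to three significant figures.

V = 4Q/(πD²) = 1.046 m/s; Re = 1.19×10^5; ε/D = 1.37×10^-5; f = 0.01725
h_f = f(L/D)V²/2g = 16.52 m
Total head H = z + h_f = 45.8 + 16.52 = 62.32 m
P_hyd = ρgQH = 1025·9.81·0.0141·62.32 = 8.836 kW
P_shaft = P_hyd/η = 8.836/0.87 = 10.16 kW

P_shaft ≈ 10.2 kW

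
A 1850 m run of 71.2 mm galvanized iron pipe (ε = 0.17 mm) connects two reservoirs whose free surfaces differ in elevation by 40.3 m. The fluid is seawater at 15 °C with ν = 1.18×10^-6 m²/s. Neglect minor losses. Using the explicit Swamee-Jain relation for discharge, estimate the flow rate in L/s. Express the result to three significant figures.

Q ≈ 4.24 L/s

Swamee-Jain (Type II): Q = -0.965·√(gD⁵h_f/L)·ln[ε/(3.7D) + √(3.17ν²L/(gD³h_f))]
√(gD⁵h_f/L) = √(9.81·0.0712⁵·40.3/1850) = 6.253×10^-4
ε/(3.7D) = 6.45×10^-4; √(3.17ν²L/(gD³h_f)) = 2.39×10^-4
Q = -0.965·6.253×10^-4·ln(8.845×10^-4) = 0.004242 m³/s
Check: V = 1.07 m/s, Re = 6.43×10^4, f = 0.02708, h_f = 40.7 m ≈ 40.3 m ✓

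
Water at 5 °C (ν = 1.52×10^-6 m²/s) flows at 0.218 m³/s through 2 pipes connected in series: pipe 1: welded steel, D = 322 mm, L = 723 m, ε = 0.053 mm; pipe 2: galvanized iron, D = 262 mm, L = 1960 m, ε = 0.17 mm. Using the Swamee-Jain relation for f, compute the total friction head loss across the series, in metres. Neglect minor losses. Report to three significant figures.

Pipe 1: V = 2.677 m/s, Re = 5.67×10^5, ε/D = 1.65×10^-4, f = 0.01499, h_1 = f(L/D)V²/2g = 12.30 m
Pipe 2: V = 4.044 m/s, Re = 6.97×10^5, ε/D = 6.49×10^-4, f = 0.01842, h_2 = f(L/D)V²/2g = 114.8 m
Series → Q common, losses add: H = Σh = 127.1 m

H ≈ 127 m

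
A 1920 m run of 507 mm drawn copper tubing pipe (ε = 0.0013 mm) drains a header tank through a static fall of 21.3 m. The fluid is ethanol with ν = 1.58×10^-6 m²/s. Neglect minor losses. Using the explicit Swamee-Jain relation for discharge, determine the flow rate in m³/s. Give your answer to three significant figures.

Q ≈ 0.619 m³/s

Swamee-Jain (Type II): Q = -0.965·√(gD⁵h_f/L)·ln[ε/(3.7D) + √(3.17ν²L/(gD³h_f))]
√(gD⁵h_f/L) = √(9.81·0.507⁵·21.3/1920) = 0.06038
ε/(3.7D) = 6.93×10^-7; √(3.17ν²L/(gD³h_f)) = 2.36×10^-5
Q = -0.965·0.06038·ln(2.431×10^-5) = 0.6191 m³/s
Check: V = 3.07 m/s, Re = 9.84×10^5, f = 0.01170, h_f = 21.2 m ≈ 21.3 m ✓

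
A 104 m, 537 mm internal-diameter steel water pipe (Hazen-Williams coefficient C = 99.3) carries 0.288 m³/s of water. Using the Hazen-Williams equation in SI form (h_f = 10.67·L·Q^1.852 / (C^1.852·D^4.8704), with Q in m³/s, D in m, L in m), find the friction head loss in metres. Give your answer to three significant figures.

h_f ≈ 0.458 m

h_f = 10.67·104·0.288^1.852 / (99.3^1.852·0.537^4.8704) = 0.4579 m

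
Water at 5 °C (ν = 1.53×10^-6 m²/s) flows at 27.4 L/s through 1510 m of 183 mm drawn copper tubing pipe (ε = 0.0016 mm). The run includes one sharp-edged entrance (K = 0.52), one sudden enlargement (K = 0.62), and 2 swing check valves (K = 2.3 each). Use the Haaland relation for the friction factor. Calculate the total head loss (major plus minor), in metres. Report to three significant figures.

H_L ≈ 8.11 m

V = 4Q/(πD²) = 1.042 m/s; V²/2g = 0.05531 m
Re = 1.25×10^5, ε/D = 8.74×10^-6 → f = 0.01707 (Haaland)
Major: h_f = f(L/D)·V²/2g = 0.01707·8251·0.05531 = 7.790 m
Minor: ΣK = 5.74; h_m = ΣK·V²/2g = 0.3175 m
Total H_L = 7.790 + 0.3175 = 8.108 m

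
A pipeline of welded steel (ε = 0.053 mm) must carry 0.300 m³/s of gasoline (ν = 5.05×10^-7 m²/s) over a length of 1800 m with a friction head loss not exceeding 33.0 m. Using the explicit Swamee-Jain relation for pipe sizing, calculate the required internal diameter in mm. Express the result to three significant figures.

D ≈ 357 mm

Swamee-Jain (Type III): D = 0.66·[ε^1.25·(LQ²/(gh_f))^4.75 + ν·Q^9.4·(L/(gh_f))^5.2]^0.04
LQ²/(gh_f) = 0.5004; L/(gh_f) = 5.560
Term 1 = ε^1.25·(…)^4.75 = 1.69×10^-7; Term 2 = ν·Q^9.4·(…)^5.2 = 4.60×10^-8
D = 0.66·(1.69×10^-7 + 4.60×10^-8)^0.04 = 0.3571 m = 357 mm
Check: V = 2.99 m/s, Re = 2.12×10^6, f = 0.01361, h_f = 31.4 m ≈ 33.0 m ✓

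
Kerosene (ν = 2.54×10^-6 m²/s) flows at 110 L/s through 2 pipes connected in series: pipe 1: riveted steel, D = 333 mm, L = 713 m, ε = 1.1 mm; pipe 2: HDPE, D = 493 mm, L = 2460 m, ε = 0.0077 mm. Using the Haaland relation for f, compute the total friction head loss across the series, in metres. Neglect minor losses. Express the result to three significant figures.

Pipe 1: V = 1.263 m/s, Re = 1.66×10^5, ε/D = 0.00330, f = 0.02762, h_1 = f(L/D)V²/2g = 4.808 m
Pipe 2: V = 0.5762 m/s, Re = 1.12×10^5, ε/D = 1.56×10^-5, f = 0.01748, h_2 = f(L/D)V²/2g = 1.476 m
Series → Q common, losses add: H = Σh = 6.284 m

H ≈ 6.28 m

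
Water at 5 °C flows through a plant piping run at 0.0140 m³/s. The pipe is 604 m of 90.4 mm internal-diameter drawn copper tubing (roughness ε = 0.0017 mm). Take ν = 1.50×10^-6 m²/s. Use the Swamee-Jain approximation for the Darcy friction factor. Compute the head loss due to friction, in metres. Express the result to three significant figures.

V = 4Q/(πD²) = 4·0.0140/(π·0.0904²) = 2.181 m/s
Re = VD/ν = 2.181·0.0904/1.50×10^-6 = 1.31×10^5 → turbulent
ε/D = 0.0017/90.4 = 1.88×10^-5
Swamee-Jain: f = 0.01702
h_f = f(L/D)V²/(2g) = 0.01702·(604/0.0904)·2.181²/(2·9.81) = 27.57 m

h_f ≈ 27.6 m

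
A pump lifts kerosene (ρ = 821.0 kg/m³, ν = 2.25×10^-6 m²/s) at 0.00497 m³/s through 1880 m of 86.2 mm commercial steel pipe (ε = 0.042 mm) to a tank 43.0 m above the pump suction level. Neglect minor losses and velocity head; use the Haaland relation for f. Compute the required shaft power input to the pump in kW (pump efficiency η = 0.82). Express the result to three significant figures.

V = 4Q/(πD²) = 0.8516 m/s; Re = 3.26×10^4; ε/D = 4.87×10^-4; f = 0.02403
h_f = f(L/D)V²/2g = 19.37 m
Total head H = z + h_f = 43.0 + 19.37 = 62.37 m
P_hyd = ρgQH = 821.0·9.81·0.00497·62.37 = 2.497 kW
P_shaft = P_hyd/η = 2.497/0.82 = 3.045 kW

P_shaft ≈ 3.04 kW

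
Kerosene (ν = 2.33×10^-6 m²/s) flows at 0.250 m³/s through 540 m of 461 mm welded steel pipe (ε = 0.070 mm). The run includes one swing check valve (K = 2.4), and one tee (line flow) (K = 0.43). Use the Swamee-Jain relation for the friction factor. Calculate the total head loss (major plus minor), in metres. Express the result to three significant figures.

V = 4Q/(πD²) = 1.498 m/s; V²/2g = 0.1143 m
Re = 2.96×10^5, ε/D = 1.52×10^-4 → f = 0.01593 (Swamee-Jain)
Major: h_f = f(L/D)·V²/2g = 0.01593·1171·0.1143 = 2.134 m
Minor: ΣK = 2.83; h_m = ΣK·V²/2g = 0.3236 m
Total H_L = 2.134 + 0.3236 = 2.457 m

H_L ≈ 2.46 m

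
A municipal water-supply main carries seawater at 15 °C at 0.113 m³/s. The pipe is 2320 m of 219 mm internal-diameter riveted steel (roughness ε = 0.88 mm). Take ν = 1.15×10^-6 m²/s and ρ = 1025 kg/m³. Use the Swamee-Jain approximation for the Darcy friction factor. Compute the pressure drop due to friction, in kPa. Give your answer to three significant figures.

Δp ≈ 1400 kPa

V = 4Q/(πD²) = 4·0.113/(π·0.219²) = 3.000 m/s
Re = VD/ν = 3.000·0.219/1.15×10^-6 = 5.71×10^5 → turbulent
ε/D = 0.88/219 = 0.00402
Swamee-Jain: f = 0.02874
h_f = f(L/D)V²/(2g) = 0.02874·(2320/0.219)·3.000²/(2·9.81) = 139.7 m
Δp = ρg·h_f = 1025·9.81·139.7 = 1404 kPa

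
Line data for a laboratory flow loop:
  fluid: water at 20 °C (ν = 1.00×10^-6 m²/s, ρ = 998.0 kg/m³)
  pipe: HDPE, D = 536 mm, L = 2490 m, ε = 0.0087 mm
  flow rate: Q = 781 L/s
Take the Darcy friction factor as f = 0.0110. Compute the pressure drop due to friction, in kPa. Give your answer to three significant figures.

Δp ≈ 305 kPa

V = 4Q/(πD²) = 4·0.781/(π·0.536²) = 3.461 m/s
h_f = f(L/D)V²/(2g) = 0.01100·(2490/0.536)·3.461²/(2·9.81) = 31.20 m
Δp = ρg·h_f = 998.0·9.81·31.20 = 305.5 kPa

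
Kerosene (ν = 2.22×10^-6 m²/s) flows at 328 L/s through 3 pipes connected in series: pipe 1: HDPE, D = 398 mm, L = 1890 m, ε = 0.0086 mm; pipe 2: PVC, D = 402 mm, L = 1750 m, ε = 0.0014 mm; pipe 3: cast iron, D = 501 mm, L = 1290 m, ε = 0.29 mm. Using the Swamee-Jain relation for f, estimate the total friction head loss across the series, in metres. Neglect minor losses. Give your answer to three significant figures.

H ≈ 49.2 m

Pipe 1: V = 2.636 m/s, Re = 4.73×10^5, ε/D = 2.16×10^-5, f = 0.01355, h_1 = f(L/D)V²/2g = 22.80 m
Pipe 2: V = 2.584 m/s, Re = 4.68×10^5, ε/D = 3.48×10^-6, f = 0.01330, h_2 = f(L/D)V²/2g = 19.71 m
Pipe 3: V = 1.664 m/s, Re = 3.75×10^5, ε/D = 5.79×10^-4, f = 0.01852, h_3 = f(L/D)V²/2g = 6.727 m
Series → Q common, losses add: H = Σh = 49.24 m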